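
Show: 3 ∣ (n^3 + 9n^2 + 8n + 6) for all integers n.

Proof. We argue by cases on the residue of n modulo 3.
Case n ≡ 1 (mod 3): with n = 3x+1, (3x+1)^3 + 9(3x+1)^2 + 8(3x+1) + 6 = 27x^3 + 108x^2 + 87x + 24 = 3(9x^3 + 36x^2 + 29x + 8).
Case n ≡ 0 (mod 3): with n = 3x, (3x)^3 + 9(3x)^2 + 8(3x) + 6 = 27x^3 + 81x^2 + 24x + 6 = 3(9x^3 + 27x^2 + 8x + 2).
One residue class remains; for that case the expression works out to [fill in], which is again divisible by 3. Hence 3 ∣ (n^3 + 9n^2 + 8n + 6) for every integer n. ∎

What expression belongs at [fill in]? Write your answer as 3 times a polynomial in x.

3(9x^3 + 45x^2 + 56x + 22)

The residues treated are {1, 0}, so the missing case is n ≡ 2 (mod 3); write n = 3x+2.
Then (3x+2)^3 + 9(3x+2)^2 + 8(3x+2) + 6 = 27x^3 + 135x^2 + 168x + 66 = 3(9x^3 + 45x^2 + 56x + 22).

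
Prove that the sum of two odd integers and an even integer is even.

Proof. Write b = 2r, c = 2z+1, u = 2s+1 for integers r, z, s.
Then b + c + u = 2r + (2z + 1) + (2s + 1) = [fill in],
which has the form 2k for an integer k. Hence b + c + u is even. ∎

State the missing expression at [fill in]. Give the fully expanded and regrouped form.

2r + (2z + 1) + (2s + 1) = 2r + 2s + 2z + 2
= 2(r + s + z + 1).
Since r + s + z + 1 is an integer, the sum is of the form 2k for an integer k.

2(r + s + z + 1)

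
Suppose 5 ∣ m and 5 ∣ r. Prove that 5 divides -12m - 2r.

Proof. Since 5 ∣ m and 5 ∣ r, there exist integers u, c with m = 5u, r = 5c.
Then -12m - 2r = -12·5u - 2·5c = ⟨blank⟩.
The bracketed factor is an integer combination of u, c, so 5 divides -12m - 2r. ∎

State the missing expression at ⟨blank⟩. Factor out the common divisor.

5(-2c - 12u)

Pull the common 5 out of every term: -12·5u - 2·5c = 5(-2c - 12u).
-2c - 12u is an integer, which exhibits the divisibility.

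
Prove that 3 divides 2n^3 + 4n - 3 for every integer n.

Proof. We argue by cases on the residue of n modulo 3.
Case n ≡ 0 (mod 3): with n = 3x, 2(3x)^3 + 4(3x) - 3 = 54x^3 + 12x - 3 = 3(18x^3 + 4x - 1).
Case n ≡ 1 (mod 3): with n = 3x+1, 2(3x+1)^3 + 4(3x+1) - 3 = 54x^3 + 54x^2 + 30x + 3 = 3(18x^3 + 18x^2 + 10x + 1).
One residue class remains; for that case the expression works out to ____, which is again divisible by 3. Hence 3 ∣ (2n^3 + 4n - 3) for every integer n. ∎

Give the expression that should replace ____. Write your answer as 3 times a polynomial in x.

Only n ≡ 2 (mod 3) is unaccounted for. Put n = 3x+2:
2(3x+2)^3 + 4(3x+2) - 3 expands to 54x^3 + 108x^2 + 84x + 21,
and factoring out 3 leaves 3(18x^3 + 36x^2 + 28x + 7).

3(18x^3 + 36x^2 + 28x + 7)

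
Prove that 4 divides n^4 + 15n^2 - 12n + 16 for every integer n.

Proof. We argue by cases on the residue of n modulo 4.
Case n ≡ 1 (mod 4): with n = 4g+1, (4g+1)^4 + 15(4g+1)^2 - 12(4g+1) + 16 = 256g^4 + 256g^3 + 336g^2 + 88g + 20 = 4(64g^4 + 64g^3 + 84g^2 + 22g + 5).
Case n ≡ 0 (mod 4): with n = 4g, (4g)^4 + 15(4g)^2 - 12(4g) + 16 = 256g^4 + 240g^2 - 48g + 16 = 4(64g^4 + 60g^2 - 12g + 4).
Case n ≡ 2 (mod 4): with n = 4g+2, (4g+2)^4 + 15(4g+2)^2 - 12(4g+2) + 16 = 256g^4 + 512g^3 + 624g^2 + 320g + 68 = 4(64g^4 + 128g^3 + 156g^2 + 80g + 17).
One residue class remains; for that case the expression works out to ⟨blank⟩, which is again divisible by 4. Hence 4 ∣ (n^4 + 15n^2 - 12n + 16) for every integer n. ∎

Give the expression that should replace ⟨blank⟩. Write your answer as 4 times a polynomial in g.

Only n ≡ 3 (mod 4) is unaccounted for. Put n = 4g+3:
(4g+3)^4 + 15(4g+3)^2 - 12(4g+3) + 16 expands to 256g^4 + 768g^3 + 1104g^2 + 744g + 196,
and factoring out 4 leaves 4(64g^4 + 192g^3 + 276g^2 + 186g + 49).

4(64g^4 + 192g^3 + 276g^2 + 186g + 49)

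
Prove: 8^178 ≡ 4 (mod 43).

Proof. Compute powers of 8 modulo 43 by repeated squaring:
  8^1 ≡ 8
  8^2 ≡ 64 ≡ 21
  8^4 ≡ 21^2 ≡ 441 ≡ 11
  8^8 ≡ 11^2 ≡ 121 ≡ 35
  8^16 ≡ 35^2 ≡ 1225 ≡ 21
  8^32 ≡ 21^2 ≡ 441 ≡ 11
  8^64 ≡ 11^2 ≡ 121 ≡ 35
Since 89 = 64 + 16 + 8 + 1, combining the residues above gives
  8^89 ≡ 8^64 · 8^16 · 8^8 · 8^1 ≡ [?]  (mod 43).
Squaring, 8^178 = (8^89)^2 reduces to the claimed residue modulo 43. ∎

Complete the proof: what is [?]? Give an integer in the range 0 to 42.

8^64 · 8^16 · 8^8 · 8^1 ≡ 35 · 21 · 35 · 8 = 205800.
205800 mod 43 = 2, so 8^89 ≡ 2 (mod 43).

2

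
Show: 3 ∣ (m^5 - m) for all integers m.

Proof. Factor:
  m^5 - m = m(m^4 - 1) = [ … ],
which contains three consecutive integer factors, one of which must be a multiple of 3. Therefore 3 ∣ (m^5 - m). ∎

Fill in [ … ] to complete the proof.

m^4 - 1 = (m^2 - 1)(m^2 + 1), and m^2 - 1 = (m-1)(m+1).
So m(m^4 - 1) = (m - 1)m(m + 1)(m^2 + 1).

(m - 1)m(m + 1)(m^2 + 1)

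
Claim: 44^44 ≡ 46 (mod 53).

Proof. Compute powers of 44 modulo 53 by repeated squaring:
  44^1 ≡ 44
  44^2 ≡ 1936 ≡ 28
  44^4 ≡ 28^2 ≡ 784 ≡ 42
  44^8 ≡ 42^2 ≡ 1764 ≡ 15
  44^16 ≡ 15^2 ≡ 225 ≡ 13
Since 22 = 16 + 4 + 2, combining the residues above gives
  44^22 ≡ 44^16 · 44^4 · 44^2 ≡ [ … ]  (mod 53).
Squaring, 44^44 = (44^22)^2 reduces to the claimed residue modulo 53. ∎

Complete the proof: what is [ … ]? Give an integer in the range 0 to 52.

44^16 · 44^4 · 44^2 ≡ 13 · 42 · 28 = 15288.
15288 mod 53 = 24, so 44^22 ≡ 24 (mod 53).

24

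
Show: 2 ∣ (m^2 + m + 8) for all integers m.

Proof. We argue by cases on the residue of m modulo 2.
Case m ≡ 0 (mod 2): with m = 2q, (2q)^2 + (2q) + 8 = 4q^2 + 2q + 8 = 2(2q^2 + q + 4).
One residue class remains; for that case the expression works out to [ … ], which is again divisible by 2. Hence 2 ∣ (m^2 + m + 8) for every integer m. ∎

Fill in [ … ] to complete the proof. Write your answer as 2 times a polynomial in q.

The residues treated are {0}, so the missing case is m ≡ 1 (mod 2); write m = 2q+1.
Then (2q+1)^2 + (2q+1) + 8 = 4q^2 + 6q + 10 = 2(2q^2 + 3q + 5).

2(2q^2 + 3q + 5)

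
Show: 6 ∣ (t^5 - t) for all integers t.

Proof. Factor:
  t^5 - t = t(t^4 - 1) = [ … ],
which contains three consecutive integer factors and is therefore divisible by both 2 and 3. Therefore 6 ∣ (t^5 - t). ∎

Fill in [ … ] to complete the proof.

t^4 - 1 = (t^2 - 1)(t^2 + 1), and t^2 - 1 = (t-1)(t+1).
So t(t^4 - 1) = (t - 1)t(t + 1)(t^2 + 1).

(t - 1)t(t + 1)(t^2 + 1)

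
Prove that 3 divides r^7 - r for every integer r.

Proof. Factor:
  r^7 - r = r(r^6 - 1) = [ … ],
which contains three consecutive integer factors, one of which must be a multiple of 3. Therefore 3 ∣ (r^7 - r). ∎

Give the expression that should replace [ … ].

r^6 - 1 = (r^2 - 1)(r^4 + r^2 + 1), and r^2 - 1 = (r-1)(r+1).
So r(r^6 - 1) = (r - 1)r(r + 1)(r^4 + r^2 + 1).

(r - 1)r(r + 1)(r^4 + r^2 + 1)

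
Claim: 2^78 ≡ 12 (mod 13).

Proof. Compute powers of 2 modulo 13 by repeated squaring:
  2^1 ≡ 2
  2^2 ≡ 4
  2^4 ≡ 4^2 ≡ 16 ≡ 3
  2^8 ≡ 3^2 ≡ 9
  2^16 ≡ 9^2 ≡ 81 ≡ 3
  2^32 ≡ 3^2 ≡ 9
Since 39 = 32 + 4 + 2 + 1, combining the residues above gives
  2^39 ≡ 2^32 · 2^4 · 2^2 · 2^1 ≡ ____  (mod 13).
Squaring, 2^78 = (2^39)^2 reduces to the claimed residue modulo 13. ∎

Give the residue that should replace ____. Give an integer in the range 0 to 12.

8

2^32 · 2^4 · 2^2 · 2^1 ≡ 9 · 3 · 4 · 2 = 216.
216 mod 13 = 8, so 2^39 ≡ 8 (mod 13).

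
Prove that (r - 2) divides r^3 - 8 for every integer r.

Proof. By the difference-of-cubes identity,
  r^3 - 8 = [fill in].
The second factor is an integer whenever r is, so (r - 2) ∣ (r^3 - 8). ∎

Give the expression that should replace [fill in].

(r - 2)(r^2 + 2r + 4)

a^3 - b^3 = (a - b)(a^2 + ab + b^2). With a = r, b = 2:
r^3 - 8 = (r - 2)(r^2 + 2r + 4).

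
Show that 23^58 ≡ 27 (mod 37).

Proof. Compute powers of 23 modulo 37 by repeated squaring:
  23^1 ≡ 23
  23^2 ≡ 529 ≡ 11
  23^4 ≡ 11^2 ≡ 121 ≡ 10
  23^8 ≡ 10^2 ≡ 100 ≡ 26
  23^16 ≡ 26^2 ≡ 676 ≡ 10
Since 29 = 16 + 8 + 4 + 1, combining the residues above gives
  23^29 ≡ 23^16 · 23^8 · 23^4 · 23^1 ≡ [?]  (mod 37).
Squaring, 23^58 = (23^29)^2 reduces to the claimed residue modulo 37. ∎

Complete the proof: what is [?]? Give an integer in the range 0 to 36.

Multiply the listed residues: 10 · 26 · 10 · 23 = 260 → 2600 → 59800.
Reducing modulo 37: 59800 = 1616·37 + 8, so 23^29 ≡ 8.

8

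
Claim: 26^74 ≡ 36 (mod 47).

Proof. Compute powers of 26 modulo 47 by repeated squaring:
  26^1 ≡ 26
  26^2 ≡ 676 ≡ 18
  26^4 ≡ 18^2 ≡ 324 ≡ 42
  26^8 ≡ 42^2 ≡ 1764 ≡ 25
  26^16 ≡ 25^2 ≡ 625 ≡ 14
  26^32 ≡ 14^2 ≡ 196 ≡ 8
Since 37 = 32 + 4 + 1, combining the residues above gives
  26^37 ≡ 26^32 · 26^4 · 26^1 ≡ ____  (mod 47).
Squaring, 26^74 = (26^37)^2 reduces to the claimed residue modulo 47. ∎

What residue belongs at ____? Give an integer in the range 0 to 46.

41

Multiply the listed residues: 8 · 42 · 26 = 336 → 8736.
Reducing modulo 47: 8736 = 185·47 + 41, so 26^37 ≡ 41.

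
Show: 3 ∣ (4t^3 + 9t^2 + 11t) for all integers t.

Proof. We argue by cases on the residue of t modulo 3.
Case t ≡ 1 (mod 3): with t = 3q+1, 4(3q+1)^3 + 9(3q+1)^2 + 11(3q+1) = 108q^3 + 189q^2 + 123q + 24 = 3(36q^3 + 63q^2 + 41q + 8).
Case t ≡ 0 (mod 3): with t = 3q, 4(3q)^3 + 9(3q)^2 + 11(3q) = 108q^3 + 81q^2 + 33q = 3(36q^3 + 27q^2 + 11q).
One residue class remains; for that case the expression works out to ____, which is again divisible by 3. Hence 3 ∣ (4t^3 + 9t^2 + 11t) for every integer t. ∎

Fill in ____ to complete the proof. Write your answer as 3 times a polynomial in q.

3(36q^3 + 99q^2 + 95q + 30)

Only t ≡ 2 (mod 3) is unaccounted for. Put t = 3q+2:
4(3q+2)^3 + 9(3q+2)^2 + 11(3q+2) expands to 108q^3 + 297q^2 + 285q + 90,
and factoring out 3 leaves 3(36q^3 + 99q^2 + 95q + 30).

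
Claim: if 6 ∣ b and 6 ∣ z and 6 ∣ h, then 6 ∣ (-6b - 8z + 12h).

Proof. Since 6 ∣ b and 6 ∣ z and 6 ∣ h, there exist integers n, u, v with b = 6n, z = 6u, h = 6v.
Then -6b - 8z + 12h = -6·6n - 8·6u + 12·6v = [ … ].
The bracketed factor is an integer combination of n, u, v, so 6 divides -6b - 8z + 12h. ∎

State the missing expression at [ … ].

6(-6n - 8u + 12v)

Pull the common 6 out of every term: -6·6n - 8·6u + 12·6v = 6(-6n - 8u + 12v).
-6n - 8u + 12v is an integer, which exhibits the divisibility.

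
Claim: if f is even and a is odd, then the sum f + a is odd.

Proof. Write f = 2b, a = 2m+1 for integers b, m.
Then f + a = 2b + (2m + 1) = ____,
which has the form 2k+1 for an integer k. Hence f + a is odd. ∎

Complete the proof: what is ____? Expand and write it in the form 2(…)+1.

2(b + m) + 1

Expanding: 2b + (2m + 1) = 2b + 2m + 1.
Every term except the constant is even, so this is 2(b + m) + 1,
and b + m ∈ ℤ gives the required form.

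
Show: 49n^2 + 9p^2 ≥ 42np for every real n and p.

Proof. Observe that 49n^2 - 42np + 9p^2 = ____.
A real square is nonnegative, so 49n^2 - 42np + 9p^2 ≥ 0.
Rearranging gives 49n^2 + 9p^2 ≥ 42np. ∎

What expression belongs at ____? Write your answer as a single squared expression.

(7n - 3p)^2

49n^2 - 42np + 9p^2 is a perfect-square trinomial: the outer terms are (7n)^2 and (3p)^2, and the cross term is -2·7n·3p.
So 49n^2 - 42np + 9p^2 = (7n - 3p)^2 ≥ 0.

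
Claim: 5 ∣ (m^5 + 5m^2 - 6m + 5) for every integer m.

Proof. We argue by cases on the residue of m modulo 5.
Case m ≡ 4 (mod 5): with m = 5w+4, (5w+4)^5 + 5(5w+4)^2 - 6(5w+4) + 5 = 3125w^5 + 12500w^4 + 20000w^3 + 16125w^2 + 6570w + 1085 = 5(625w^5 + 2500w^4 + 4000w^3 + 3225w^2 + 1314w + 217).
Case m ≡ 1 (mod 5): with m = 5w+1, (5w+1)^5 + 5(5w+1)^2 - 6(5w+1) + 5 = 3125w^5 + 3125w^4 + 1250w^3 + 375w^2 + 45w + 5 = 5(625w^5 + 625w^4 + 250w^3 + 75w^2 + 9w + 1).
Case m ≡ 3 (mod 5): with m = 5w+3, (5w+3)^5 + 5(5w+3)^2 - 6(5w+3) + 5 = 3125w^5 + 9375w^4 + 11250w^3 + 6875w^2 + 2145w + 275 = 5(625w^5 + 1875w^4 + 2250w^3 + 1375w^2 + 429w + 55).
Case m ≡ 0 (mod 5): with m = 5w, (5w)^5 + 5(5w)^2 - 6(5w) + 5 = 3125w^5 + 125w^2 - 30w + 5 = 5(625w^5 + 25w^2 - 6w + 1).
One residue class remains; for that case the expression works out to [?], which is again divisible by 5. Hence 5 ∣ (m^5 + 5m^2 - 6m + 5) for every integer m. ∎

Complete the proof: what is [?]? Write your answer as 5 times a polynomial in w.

5(625w^5 + 1250w^4 + 1000w^3 + 425w^2 + 94w + 9)

Only m ≡ 2 (mod 5) is unaccounted for. Put m = 5w+2:
(5w+2)^5 + 5(5w+2)^2 - 6(5w+2) + 5 expands to 3125w^5 + 6250w^4 + 5000w^3 + 2125w^2 + 470w + 45,
and factoring out 5 leaves 5(625w^5 + 1250w^4 + 1000w^3 + 425w^2 + 94w + 9).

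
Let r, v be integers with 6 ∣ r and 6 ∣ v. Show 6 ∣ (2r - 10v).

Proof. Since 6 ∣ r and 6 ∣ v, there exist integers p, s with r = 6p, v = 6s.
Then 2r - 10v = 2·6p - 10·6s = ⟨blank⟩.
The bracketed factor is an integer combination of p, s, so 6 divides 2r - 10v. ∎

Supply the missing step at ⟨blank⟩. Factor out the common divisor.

6(2p - 10s)

Each term has a factor of 6: 2·6p - 10·6s = 6·(2p - 10s).
Since 2p - 10s is an integer, 6 ∣ (2r - 10v).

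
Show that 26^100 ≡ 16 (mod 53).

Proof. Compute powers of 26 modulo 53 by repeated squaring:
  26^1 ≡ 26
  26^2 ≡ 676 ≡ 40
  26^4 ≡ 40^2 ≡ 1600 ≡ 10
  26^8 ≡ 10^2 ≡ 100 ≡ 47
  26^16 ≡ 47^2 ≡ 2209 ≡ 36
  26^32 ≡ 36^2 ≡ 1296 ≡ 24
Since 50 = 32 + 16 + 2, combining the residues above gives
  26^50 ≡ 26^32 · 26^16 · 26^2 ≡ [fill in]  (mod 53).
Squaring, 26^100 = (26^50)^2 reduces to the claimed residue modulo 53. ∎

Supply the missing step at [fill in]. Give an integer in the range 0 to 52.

4

Multiply the listed residues: 24 · 36 · 40 = 864 → 34560.
Reducing modulo 53: 34560 = 652·53 + 4, so 26^50 ≡ 4.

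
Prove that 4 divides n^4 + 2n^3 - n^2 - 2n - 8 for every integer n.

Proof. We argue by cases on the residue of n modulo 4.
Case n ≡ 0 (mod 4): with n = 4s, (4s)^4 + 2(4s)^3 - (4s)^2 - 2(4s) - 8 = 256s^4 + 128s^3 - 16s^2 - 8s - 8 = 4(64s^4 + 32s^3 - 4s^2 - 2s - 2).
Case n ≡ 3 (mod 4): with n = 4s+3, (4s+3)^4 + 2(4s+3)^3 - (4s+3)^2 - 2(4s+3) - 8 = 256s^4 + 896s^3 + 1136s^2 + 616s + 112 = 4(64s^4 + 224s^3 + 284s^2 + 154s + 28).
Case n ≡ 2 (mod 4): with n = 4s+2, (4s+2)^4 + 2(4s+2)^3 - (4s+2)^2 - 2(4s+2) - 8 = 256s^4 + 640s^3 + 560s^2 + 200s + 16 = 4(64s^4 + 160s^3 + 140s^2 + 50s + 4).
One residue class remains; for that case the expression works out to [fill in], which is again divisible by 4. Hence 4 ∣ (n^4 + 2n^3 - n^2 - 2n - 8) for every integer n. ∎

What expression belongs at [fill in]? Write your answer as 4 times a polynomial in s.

4(64s^4 + 96s^3 + 44s^2 + 6s - 2)

The residues treated are {0, 3, 2}, so the missing case is n ≡ 1 (mod 4); write n = 4s+1.
Then (4s+1)^4 + 2(4s+1)^3 - (4s+1)^2 - 2(4s+1) - 8 = 256s^4 + 384s^3 + 176s^2 + 24s - 8 = 4(64s^4 + 96s^3 + 44s^2 + 6s - 2).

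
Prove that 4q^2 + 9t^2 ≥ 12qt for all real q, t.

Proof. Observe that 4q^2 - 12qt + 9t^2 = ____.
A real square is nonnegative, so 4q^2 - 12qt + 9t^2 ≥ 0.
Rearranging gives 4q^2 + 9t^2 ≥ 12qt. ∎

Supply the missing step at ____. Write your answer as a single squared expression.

4q^2 - 12qt + 9t^2 is a perfect-square trinomial: the outer terms are (2q)^2 and (3t)^2, and the cross term is -2·2q·3t.
So 4q^2 - 12qt + 9t^2 = (2q - 3t)^2 ≥ 0.

(2q - 3t)^2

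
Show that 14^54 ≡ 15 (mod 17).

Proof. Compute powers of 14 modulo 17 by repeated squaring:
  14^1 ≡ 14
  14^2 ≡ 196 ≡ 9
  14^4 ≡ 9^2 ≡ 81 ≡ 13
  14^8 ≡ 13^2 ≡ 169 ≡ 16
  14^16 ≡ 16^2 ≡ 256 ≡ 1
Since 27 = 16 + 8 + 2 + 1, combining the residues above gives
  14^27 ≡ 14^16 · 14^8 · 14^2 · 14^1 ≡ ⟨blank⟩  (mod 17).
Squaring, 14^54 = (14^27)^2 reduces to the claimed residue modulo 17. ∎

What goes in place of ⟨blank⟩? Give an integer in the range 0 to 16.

14^16 · 14^8 · 14^2 · 14^1 ≡ 1 · 16 · 9 · 14 = 2016.
2016 mod 17 = 10, so 14^27 ≡ 10 (mod 17).

10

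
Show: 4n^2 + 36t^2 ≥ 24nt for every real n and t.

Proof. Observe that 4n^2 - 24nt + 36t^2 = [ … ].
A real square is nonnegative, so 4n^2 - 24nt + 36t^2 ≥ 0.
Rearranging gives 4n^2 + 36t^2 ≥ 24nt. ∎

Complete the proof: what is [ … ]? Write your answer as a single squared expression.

(2n - 6t)^2

4n^2 - 24nt + 36t^2 is a perfect-square trinomial: the outer terms are (2n)^2 and (6t)^2, and the cross term is -2·2n·6t.
So 4n^2 - 24nt + 36t^2 = (2n - 6t)^2 ≥ 0.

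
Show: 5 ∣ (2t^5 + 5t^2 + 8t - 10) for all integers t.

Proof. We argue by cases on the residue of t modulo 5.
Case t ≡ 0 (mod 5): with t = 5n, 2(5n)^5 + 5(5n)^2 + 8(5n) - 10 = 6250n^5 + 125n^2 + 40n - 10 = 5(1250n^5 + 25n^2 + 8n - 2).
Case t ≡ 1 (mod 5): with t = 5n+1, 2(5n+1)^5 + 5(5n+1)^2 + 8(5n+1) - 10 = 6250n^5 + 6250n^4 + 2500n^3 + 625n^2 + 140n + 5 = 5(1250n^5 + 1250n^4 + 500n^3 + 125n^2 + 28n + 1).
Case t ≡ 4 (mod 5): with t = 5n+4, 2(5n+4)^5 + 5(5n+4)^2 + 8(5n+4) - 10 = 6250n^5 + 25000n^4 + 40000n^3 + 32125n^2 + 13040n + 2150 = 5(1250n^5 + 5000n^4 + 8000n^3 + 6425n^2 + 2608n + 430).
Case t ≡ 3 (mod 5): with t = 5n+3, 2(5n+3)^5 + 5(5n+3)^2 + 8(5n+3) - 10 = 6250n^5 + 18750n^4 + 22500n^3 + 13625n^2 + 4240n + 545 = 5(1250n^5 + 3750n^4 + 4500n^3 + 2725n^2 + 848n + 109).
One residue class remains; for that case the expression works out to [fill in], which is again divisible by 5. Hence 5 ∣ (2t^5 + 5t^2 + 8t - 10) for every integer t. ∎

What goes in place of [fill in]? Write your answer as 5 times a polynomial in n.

The residues treated are {0, 1, 4, 3}, so the missing case is t ≡ 2 (mod 5); write t = 5n+2.
Then 2(5n+2)^5 + 5(5n+2)^2 + 8(5n+2) - 10 = 6250n^5 + 12500n^4 + 10000n^3 + 4125n^2 + 940n + 90 = 5(1250n^5 + 2500n^4 + 2000n^3 + 825n^2 + 188n + 18).

5(1250n^5 + 2500n^4 + 2000n^3 + 825n^2 + 188n + 18)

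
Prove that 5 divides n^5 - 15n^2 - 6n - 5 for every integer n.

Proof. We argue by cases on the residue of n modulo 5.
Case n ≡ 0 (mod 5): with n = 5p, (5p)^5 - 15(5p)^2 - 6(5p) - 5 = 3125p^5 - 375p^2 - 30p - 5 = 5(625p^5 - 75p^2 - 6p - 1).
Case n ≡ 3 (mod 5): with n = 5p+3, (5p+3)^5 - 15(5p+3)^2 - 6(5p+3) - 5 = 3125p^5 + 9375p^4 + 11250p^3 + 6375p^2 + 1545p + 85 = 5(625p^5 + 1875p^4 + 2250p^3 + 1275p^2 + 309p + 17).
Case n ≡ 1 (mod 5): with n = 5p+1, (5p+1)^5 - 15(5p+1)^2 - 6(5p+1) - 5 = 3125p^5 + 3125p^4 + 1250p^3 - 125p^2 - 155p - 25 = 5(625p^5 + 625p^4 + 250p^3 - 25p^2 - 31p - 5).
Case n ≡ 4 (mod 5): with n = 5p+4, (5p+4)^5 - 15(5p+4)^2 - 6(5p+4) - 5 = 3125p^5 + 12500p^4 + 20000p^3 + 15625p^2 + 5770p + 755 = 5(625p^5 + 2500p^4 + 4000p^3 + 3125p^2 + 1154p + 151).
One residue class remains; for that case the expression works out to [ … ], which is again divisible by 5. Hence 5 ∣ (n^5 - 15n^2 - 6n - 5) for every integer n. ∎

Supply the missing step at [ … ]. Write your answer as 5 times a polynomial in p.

Only n ≡ 2 (mod 5) is unaccounted for. Put n = 5p+2:
(5p+2)^5 - 15(5p+2)^2 - 6(5p+2) - 5 expands to 3125p^5 + 6250p^4 + 5000p^3 + 1625p^2 + 70p - 45,
and factoring out 5 leaves 5(625p^5 + 1250p^4 + 1000p^3 + 325p^2 + 14p - 9).

5(625p^5 + 1250p^4 + 1000p^3 + 325p^2 + 14p - 9)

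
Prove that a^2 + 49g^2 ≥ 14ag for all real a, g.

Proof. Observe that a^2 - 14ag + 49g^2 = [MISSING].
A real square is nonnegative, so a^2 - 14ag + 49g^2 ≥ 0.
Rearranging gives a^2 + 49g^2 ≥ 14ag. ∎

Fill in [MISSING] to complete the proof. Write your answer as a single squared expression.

The leading and trailing coefficients are 1^2 and 7^2, and 14 = 2·1·7, so the trinomial is (a - 7g)^2.
Hence a^2 - 14ag + 49g^2 ≥ 0.

(a - 7g)^2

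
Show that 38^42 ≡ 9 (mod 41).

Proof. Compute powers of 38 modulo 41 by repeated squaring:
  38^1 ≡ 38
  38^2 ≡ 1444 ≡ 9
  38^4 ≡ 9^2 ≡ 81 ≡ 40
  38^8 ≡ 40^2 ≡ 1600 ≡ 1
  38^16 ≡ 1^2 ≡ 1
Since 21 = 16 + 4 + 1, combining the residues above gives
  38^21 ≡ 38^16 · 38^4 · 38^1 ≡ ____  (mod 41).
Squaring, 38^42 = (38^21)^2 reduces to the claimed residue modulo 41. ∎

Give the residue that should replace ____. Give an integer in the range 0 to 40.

Multiply the listed residues: 1 · 40 · 38 = 40 → 1520.
Reducing modulo 41: 1520 = 37·41 + 3, so 38^21 ≡ 3.

3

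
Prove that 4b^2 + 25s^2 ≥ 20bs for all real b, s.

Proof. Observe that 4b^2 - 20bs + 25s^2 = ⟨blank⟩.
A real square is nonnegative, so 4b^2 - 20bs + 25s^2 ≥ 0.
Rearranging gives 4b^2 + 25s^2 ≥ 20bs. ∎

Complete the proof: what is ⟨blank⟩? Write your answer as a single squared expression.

The leading and trailing coefficients are 2^2 and 5^2, and 20 = 2·2·5, so the trinomial is (2b - 5s)^2.
Hence 4b^2 - 20bs + 25s^2 ≥ 0.

(2b - 5s)^2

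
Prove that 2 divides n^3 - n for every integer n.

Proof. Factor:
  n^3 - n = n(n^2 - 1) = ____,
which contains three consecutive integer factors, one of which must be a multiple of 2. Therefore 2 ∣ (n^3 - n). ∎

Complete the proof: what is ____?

(n - 1)n(n + 1)

n(n^2 - 1) = n(n - 1)(n + 1) = (n - 1)n(n + 1).
These three factors are consecutive integers, so their product is divisible by 2.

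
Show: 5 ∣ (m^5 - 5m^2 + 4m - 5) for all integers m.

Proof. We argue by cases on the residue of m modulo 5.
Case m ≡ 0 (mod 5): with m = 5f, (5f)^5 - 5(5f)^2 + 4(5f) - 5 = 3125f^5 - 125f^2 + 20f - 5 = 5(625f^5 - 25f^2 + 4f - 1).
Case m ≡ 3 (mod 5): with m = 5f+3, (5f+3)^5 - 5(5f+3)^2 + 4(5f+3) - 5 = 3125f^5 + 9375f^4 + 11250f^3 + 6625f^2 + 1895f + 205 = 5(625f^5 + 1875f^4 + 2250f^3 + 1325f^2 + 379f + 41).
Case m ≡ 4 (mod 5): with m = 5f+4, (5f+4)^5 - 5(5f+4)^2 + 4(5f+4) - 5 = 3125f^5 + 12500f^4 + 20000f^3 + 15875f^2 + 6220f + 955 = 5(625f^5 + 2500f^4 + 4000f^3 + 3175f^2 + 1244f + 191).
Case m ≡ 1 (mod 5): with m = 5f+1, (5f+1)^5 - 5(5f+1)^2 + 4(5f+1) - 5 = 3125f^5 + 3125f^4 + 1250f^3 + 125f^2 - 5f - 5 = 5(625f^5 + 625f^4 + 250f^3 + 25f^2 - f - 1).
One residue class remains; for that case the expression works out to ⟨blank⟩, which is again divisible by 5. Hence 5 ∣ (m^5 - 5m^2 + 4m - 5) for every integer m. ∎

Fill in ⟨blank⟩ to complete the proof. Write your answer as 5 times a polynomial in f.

5(625f^5 + 1250f^4 + 1000f^3 + 375f^2 + 64f + 3)

Only m ≡ 2 (mod 5) is unaccounted for. Put m = 5f+2:
(5f+2)^5 - 5(5f+2)^2 + 4(5f+2) - 5 expands to 3125f^5 + 6250f^4 + 5000f^3 + 1875f^2 + 320f + 15,
and factoring out 5 leaves 5(625f^5 + 1250f^4 + 1000f^3 + 375f^2 + 64f + 3).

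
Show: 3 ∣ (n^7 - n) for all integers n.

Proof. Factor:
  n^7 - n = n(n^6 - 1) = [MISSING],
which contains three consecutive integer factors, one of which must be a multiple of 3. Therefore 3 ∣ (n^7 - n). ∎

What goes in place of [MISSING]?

(n - 1)n(n + 1)(n^4 + n^2 + 1)

n^6 - 1 = (n^2 - 1)(n^4 + n^2 + 1), and n^2 - 1 = (n-1)(n+1).
So n(n^6 - 1) = (n - 1)n(n + 1)(n^4 + n^2 + 1).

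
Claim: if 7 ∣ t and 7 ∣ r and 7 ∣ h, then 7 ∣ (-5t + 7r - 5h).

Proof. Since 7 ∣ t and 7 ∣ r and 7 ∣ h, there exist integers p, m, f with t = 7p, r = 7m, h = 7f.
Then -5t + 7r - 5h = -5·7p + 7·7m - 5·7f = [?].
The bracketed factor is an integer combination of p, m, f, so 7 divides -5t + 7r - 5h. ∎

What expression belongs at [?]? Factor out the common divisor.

Pull the common 7 out of every term: -5·7p + 7·7m - 5·7f = 7(-5f + 7m - 5p).
-5f + 7m - 5p is an integer, which exhibits the divisibility.

7(-5f + 7m - 5p)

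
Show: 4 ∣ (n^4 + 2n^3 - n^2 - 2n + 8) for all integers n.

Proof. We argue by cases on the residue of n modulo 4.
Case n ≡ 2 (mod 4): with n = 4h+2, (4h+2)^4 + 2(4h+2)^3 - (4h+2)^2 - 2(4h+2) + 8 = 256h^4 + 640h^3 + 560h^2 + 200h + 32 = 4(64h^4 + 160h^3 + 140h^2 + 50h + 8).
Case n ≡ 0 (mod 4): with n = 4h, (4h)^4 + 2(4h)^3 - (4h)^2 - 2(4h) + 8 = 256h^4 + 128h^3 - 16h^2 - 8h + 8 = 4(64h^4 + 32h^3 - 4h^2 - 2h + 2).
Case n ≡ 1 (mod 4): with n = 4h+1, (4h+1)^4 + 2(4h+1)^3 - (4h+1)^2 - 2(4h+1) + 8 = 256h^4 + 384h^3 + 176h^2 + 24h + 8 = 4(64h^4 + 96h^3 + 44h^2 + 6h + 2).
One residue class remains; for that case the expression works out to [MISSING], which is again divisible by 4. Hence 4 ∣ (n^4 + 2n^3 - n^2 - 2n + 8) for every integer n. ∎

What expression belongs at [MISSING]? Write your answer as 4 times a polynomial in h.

The residues treated are {2, 0, 1}, so the missing case is n ≡ 3 (mod 4); write n = 4h+3.
Then (4h+3)^4 + 2(4h+3)^3 - (4h+3)^2 - 2(4h+3) + 8 = 256h^4 + 896h^3 + 1136h^2 + 616h + 128 = 4(64h^4 + 224h^3 + 284h^2 + 154h + 32).

4(64h^4 + 224h^3 + 284h^2 + 154h + 32)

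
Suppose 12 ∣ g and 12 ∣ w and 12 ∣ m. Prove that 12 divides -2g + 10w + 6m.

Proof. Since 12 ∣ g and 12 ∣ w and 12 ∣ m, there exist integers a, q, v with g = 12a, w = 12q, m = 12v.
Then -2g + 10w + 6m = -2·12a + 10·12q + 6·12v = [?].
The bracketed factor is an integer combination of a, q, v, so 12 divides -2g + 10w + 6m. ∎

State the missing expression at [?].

Each term has a factor of 12: -2·12a + 10·12q + 6·12v = 12·(-2a + 10q + 6v).
Since -2a + 10q + 6v is an integer, 12 ∣ (-2g + 10w + 6m).

12(-2a + 10q + 6v)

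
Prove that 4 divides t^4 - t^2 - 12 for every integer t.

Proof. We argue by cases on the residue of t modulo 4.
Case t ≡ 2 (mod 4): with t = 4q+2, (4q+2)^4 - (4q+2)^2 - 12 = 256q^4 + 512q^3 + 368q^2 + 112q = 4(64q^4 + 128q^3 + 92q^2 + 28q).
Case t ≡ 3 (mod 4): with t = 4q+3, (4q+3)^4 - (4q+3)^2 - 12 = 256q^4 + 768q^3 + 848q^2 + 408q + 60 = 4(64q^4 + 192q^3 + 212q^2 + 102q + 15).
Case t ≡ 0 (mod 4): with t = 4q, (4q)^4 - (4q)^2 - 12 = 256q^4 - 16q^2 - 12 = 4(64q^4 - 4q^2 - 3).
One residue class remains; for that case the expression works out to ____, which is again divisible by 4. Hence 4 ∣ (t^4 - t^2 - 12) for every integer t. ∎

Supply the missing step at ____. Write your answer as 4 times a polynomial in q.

Only t ≡ 1 (mod 4) is unaccounted for. Put t = 4q+1:
(4q+1)^4 - (4q+1)^2 - 12 expands to 256q^4 + 256q^3 + 80q^2 + 8q - 12,
and factoring out 4 leaves 4(64q^4 + 64q^3 + 20q^2 + 2q - 3).

4(64q^4 + 64q^3 + 20q^2 + 2q - 3)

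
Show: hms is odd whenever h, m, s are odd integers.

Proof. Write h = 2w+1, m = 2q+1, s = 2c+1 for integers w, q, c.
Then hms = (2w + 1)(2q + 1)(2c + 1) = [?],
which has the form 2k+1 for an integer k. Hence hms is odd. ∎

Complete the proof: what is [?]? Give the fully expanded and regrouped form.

2(4cqw + 2cq + 2cw + c + 2qw + q + w) + 1

Expanding: (2w + 1)(2q + 1)(2c + 1) = 8cqw + 4cq + 4cw + 2c + 4qw + 2q + 2w + 1.
Every term except the constant is even, so this is 2(4cqw + 2cq + 2cw + c + 2qw + q + w) + 1,
and 4cqw + 2cq + 2cw + c + 2qw + q + w ∈ ℤ gives the required form.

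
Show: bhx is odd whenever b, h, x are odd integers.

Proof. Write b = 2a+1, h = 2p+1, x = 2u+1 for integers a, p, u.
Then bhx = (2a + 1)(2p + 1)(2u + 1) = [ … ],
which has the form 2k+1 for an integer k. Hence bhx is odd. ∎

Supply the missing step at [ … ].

2(4apu + 2ap + 2au + a + 2pu + p + u) + 1

(2a + 1)(2p + 1)(2u + 1) = 8apu + 4ap + 4au + 2a + 4pu + 2p + 2u + 1
= 2(4apu + 2ap + 2au + a + 2pu + p + u) + 1.
Since 4apu + 2ap + 2au + a + 2pu + p + u is an integer, the product is of the form 2k+1 for an integer k.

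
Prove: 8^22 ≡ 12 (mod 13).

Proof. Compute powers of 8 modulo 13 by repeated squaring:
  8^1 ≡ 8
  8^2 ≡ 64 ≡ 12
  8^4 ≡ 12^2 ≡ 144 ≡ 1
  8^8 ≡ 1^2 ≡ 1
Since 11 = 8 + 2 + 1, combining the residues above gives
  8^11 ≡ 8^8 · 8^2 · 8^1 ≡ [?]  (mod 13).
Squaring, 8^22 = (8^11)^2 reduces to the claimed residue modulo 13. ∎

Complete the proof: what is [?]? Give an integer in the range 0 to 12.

5

Multiply the listed residues: 1 · 12 · 8 = 12 → 96.
Reducing modulo 13: 96 = 7·13 + 5, so 8^11 ≡ 5.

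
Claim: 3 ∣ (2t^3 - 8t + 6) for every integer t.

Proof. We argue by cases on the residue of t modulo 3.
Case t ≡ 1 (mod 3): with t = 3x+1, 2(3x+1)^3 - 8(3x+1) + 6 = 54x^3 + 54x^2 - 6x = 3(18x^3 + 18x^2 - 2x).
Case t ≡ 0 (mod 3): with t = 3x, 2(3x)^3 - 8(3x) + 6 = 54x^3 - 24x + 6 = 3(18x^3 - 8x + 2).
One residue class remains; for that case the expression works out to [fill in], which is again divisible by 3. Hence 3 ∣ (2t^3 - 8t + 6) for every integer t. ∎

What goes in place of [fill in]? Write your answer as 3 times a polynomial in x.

The residues treated are {1, 0}, so the missing case is t ≡ 2 (mod 3); write t = 3x+2.
Then 2(3x+2)^3 - 8(3x+2) + 6 = 54x^3 + 108x^2 + 48x + 6 = 3(18x^3 + 36x^2 + 16x + 2).

3(18x^3 + 36x^2 + 16x + 2)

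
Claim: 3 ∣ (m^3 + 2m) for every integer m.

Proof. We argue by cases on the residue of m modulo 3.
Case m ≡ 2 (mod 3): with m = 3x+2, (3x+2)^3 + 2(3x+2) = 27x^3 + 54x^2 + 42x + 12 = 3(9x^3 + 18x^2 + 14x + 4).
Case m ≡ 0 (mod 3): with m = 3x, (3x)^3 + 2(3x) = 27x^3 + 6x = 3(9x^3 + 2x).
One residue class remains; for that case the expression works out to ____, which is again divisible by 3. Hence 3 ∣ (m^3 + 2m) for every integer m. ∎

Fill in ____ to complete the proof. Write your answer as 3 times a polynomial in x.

3(9x^3 + 9x^2 + 5x + 1)

Only m ≡ 1 (mod 3) is unaccounted for. Put m = 3x+1:
(3x+1)^3 + 2(3x+1) expands to 27x^3 + 27x^2 + 15x + 3,
and factoring out 3 leaves 3(9x^3 + 9x^2 + 5x + 1).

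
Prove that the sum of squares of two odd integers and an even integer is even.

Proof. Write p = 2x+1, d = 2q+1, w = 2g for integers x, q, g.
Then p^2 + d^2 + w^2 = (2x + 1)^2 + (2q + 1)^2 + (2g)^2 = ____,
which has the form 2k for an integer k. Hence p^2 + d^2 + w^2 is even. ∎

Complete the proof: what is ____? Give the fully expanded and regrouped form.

(2x + 1)^2 + (2q + 1)^2 + (2g)^2 = 4g^2 + 4q^2 + 4q + 4x^2 + 4x + 2
= 2(2g^2 + 2q^2 + 2q + 2x^2 + 2x + 1).
Since 2g^2 + 2q^2 + 2q + 2x^2 + 2x + 1 is an integer, the sum of squares is of the form 2k for an integer k.

2(2g^2 + 2q^2 + 2q + 2x^2 + 2x + 1)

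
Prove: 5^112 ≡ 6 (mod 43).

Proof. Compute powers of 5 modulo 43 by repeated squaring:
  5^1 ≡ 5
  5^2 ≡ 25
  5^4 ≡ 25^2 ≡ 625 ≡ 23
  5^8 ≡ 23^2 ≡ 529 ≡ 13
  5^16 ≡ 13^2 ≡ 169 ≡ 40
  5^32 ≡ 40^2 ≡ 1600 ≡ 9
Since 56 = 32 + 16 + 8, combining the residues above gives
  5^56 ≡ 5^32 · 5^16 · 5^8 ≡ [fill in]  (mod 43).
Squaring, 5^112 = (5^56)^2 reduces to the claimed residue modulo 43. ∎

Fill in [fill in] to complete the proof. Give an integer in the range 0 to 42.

36

5^32 · 5^16 · 5^8 ≡ 9 · 40 · 13 = 4680.
4680 mod 43 = 36, so 5^56 ≡ 36 (mod 43).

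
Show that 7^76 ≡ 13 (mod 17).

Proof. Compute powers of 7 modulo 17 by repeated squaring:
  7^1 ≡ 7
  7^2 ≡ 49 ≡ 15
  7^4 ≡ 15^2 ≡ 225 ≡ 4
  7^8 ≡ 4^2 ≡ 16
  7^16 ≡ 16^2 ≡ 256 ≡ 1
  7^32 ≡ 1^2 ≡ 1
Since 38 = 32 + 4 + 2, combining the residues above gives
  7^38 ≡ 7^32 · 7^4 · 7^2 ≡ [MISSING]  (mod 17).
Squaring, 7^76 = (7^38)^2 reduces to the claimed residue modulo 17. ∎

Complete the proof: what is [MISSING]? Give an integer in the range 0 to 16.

9

Multiply the listed residues: 1 · 4 · 15 = 4 → 60.
Reducing modulo 17: 60 = 3·17 + 9, so 7^38 ≡ 9.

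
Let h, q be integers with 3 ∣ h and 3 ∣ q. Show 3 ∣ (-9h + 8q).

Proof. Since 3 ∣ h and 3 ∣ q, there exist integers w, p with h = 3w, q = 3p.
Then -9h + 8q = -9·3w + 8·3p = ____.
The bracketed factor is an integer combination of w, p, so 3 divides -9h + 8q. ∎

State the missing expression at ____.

3(8p - 9w)

Each term has a factor of 3: -9·3w + 8·3p = 3·(8p - 9w).
Since 8p - 9w is an integer, 3 ∣ (-9h + 8q).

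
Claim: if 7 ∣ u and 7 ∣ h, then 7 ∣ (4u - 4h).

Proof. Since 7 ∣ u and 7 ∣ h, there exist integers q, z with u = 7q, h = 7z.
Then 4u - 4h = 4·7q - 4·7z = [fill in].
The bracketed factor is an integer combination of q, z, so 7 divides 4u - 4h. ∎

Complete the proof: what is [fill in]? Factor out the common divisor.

Each term has a factor of 7: 4·7q - 4·7z = 7·(4q - 4z).
Since 4q - 4z is an integer, 7 ∣ (4u - 4h).

7(4q - 4z)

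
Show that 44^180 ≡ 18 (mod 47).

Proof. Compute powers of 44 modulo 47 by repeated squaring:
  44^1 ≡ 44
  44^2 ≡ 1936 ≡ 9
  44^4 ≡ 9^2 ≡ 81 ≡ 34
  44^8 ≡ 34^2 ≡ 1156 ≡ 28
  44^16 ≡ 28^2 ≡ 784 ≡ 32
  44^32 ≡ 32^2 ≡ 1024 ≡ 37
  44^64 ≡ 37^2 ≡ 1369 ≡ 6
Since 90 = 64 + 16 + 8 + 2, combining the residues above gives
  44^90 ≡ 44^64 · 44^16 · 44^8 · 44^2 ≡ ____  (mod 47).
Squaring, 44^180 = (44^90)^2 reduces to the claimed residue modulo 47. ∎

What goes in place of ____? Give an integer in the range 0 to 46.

21

44^64 · 44^16 · 44^8 · 44^2 ≡ 6 · 32 · 28 · 9 = 48384.
48384 mod 47 = 21, so 44^90 ≡ 21 (mod 47).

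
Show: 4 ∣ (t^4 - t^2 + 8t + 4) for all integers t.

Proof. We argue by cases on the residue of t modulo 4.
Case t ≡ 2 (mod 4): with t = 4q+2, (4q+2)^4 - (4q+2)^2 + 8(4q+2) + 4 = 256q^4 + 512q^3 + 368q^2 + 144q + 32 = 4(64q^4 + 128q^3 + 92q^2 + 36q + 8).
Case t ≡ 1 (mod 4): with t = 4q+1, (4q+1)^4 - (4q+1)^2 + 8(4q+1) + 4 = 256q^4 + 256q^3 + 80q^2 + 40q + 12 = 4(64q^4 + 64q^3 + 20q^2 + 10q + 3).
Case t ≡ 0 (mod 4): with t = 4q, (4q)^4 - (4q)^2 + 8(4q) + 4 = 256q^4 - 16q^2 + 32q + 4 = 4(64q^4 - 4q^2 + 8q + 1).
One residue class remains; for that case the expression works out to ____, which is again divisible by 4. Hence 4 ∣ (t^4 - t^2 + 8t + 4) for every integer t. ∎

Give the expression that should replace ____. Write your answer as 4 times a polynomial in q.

Only t ≡ 3 (mod 4) is unaccounted for. Put t = 4q+3:
(4q+3)^4 - (4q+3)^2 + 8(4q+3) + 4 expands to 256q^4 + 768q^3 + 848q^2 + 440q + 100,
and factoring out 4 leaves 4(64q^4 + 192q^3 + 212q^2 + 110q + 25).

4(64q^4 + 192q^3 + 212q^2 + 110q + 25)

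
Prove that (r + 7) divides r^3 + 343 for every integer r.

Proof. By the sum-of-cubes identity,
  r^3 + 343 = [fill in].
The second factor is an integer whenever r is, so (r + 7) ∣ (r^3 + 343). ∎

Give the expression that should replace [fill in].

(r + 7)(r^2 - 7r + 49)

a^3 + b^3 = (a + b)(a^2 - ab + b^2). With a = r, b = 7:
r^3 + 343 = (r + 7)(r^2 - 7r + 49).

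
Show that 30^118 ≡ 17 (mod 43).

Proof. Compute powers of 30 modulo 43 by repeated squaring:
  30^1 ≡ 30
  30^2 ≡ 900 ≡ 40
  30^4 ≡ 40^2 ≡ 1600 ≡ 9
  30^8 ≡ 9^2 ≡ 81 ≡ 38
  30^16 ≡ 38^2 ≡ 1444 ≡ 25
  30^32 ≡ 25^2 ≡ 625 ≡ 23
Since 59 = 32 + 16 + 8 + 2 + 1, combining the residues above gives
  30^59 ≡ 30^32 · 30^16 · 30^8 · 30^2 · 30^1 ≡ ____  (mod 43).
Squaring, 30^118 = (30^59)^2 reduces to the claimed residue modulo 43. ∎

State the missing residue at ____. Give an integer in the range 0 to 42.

Multiply the listed residues: 23 · 25 · 38 · 40 · 30 = 575 → 21850 → 874000 → 26220000.
Reducing modulo 43: 26220000 = 609767·43 + 19, so 30^59 ≡ 19.

19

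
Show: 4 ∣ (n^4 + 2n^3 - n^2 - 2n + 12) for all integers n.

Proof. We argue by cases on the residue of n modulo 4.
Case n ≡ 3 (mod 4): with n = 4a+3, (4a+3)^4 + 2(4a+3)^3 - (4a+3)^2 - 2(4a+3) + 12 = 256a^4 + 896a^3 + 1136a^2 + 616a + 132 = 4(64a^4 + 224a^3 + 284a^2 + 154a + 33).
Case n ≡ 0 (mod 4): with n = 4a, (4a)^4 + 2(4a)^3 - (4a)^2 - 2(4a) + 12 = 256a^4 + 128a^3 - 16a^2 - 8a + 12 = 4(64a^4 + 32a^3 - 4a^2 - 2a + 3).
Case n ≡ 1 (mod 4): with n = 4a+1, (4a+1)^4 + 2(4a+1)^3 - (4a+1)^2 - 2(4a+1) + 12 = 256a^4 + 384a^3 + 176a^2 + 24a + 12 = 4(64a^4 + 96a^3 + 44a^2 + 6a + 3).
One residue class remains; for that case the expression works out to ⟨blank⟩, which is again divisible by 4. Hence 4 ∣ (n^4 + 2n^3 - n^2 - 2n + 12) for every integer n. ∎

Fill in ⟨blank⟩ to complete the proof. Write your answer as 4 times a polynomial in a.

Only n ≡ 2 (mod 4) is unaccounted for. Put n = 4a+2:
(4a+2)^4 + 2(4a+2)^3 - (4a+2)^2 - 2(4a+2) + 12 expands to 256a^4 + 640a^3 + 560a^2 + 200a + 36,
and factoring out 4 leaves 4(64a^4 + 160a^3 + 140a^2 + 50a + 9).

4(64a^4 + 160a^3 + 140a^2 + 50a + 9)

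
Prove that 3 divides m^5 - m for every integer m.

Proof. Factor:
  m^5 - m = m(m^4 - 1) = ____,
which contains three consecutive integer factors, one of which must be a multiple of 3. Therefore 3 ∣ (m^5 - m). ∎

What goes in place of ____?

m^4 - 1 = (m^2 - 1)(m^2 + 1), and m^2 - 1 = (m-1)(m+1).
So m(m^4 - 1) = (m - 1)m(m + 1)(m^2 + 1).

(m - 1)m(m + 1)(m^2 + 1)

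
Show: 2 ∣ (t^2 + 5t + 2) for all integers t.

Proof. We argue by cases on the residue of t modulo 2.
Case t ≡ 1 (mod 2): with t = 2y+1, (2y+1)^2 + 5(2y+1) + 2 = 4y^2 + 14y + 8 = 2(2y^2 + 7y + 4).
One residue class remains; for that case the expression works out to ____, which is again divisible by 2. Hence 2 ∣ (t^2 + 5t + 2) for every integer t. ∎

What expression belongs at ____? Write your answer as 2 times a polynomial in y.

2(2y^2 + 5y + 1)

The residues treated are {1}, so the missing case is t ≡ 0 (mod 2); write t = 2y.
Then (2y)^2 + 5(2y) + 2 = 4y^2 + 10y + 2 = 2(2y^2 + 5y + 1).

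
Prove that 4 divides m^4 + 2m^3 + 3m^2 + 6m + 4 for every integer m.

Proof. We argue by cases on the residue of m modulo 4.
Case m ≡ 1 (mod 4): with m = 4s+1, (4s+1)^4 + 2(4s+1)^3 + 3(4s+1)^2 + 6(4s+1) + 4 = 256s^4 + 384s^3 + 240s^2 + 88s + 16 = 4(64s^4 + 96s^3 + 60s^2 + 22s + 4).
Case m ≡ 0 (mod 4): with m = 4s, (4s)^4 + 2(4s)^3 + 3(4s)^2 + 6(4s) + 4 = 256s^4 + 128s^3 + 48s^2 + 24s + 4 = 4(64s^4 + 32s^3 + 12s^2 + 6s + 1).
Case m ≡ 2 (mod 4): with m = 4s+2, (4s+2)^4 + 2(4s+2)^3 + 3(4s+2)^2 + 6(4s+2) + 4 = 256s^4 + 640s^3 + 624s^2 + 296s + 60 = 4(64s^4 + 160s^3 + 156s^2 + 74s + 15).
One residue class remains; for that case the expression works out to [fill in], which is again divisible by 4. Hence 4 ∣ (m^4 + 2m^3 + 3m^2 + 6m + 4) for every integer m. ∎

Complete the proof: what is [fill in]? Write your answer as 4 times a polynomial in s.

The residues treated are {1, 0, 2}, so the missing case is m ≡ 3 (mod 4); write m = 4s+3.
Then (4s+3)^4 + 2(4s+3)^3 + 3(4s+3)^2 + 6(4s+3) + 4 = 256s^4 + 896s^3 + 1200s^2 + 744s + 184 = 4(64s^4 + 224s^3 + 300s^2 + 186s + 46).

4(64s^4 + 224s^3 + 300s^2 + 186s + 46)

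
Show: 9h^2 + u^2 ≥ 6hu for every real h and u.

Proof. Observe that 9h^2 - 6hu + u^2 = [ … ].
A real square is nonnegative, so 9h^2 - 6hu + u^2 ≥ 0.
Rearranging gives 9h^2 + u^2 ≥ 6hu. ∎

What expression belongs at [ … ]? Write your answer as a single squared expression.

The leading and trailing coefficients are 3^2 and 1^2, and 6 = 2·3·1, so the trinomial is (3h - u)^2.
Hence 9h^2 - 6hu + u^2 ≥ 0.

(3h - u)^2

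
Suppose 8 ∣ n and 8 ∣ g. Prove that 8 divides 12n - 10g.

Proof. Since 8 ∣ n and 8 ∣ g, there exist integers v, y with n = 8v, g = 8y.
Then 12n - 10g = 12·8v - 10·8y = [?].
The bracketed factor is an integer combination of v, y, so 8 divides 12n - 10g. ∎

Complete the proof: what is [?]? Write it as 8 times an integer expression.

Each term has a factor of 8: 12·8v - 10·8y = 8·(12v - 10y).
Since 12v - 10y is an integer, 8 ∣ (12n - 10g).

8(12v - 10y)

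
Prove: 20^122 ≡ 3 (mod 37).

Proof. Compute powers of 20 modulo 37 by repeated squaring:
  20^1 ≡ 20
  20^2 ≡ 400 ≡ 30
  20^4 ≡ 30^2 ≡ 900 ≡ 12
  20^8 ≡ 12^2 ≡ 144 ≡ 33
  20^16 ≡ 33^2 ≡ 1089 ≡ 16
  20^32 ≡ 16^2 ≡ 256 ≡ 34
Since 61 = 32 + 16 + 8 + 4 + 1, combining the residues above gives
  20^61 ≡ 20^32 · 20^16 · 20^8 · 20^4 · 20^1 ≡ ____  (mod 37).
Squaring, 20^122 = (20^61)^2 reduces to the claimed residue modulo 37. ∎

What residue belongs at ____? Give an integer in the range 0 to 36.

15

20^32 · 20^16 · 20^8 · 20^4 · 20^1 ≡ 34 · 16 · 33 · 12 · 20 = 4308480.
4308480 mod 37 = 15, so 20^61 ≡ 15 (mod 37).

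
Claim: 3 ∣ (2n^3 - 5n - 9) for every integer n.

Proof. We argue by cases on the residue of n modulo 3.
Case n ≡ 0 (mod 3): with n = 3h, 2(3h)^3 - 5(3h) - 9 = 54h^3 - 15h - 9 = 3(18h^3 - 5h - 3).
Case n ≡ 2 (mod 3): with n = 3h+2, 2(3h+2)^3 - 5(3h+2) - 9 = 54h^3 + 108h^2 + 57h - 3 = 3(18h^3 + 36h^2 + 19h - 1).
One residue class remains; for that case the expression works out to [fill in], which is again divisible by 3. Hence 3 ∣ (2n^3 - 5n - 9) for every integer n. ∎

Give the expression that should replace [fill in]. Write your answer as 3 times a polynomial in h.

3(18h^3 + 18h^2 + h - 4)

Only n ≡ 1 (mod 3) is unaccounted for. Put n = 3h+1:
2(3h+1)^3 - 5(3h+1) - 9 expands to 54h^3 + 54h^2 + 3h - 12,
and factoring out 3 leaves 3(18h^3 + 18h^2 + h - 4).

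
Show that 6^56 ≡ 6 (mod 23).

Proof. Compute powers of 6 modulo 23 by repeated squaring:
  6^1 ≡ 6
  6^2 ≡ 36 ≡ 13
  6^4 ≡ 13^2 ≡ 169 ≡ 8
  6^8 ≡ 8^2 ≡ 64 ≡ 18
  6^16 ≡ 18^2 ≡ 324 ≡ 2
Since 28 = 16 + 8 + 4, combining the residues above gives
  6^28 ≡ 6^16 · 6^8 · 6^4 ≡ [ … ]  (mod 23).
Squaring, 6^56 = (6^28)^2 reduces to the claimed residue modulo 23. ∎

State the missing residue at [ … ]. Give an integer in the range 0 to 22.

6^16 · 6^8 · 6^4 ≡ 2 · 18 · 8 = 288.
288 mod 23 = 12, so 6^28 ≡ 12 (mod 23).

12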